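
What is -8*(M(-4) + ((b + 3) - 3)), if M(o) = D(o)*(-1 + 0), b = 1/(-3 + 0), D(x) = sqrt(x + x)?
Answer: 8/3 + 16*I*sqrt(2) ≈ 2.6667 + 22.627*I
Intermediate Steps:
D(x) = sqrt(2)*sqrt(x) (D(x) = sqrt(2*x) = sqrt(2)*sqrt(x))
b = -1/3 (b = 1/(-3) = -1/3 ≈ -0.33333)
M(o) = -sqrt(2)*sqrt(o) (M(o) = (sqrt(2)*sqrt(o))*(-1 + 0) = (sqrt(2)*sqrt(o))*(-1) = -sqrt(2)*sqrt(o))
-8*(M(-4) + ((b + 3) - 3)) = -8*(-sqrt(2)*sqrt(-4) + ((-1/3 + 3) - 3)) = -8*(-sqrt(2)*2*I + (8/3 - 3)) = -8*(-2*I*sqrt(2) - 1/3) = -8*(-1/3 - 2*I*sqrt(2)) = 8/3 + 16*I*sqrt(2)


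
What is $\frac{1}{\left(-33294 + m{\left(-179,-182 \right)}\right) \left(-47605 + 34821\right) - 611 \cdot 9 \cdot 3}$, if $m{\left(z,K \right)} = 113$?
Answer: $\frac{1}{424169407} \approx 2.3575 \cdot 10^{-9}$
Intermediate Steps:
$\frac{1}{\left(-33294 + m{\left(-179,-182 \right)}\right) \left(-47605 + 34821\right) - 611 \cdot 9 \cdot 3} = \frac{1}{\left(-33294 + 113\right) \left(-47605 + 34821\right) - 611 \cdot 9 \cdot 3} = \frac{1}{\left(-33181\right) \left(-12784\right) - 16497} = \frac{1}{424185904 - 16497} = \frac{1}{424169407}$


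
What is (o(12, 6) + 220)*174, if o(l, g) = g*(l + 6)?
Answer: 57072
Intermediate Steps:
o(l, g) = g*(6 + l)
(o(12, 6) + 220)*174 = (6*(6 + 12) + 220)*174 = (6*18 + 220)*174 = (108 + 220)*174 = 328*174 = 57072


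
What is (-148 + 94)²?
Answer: 2916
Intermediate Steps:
(-148 + 94)² = (-54)² = 2916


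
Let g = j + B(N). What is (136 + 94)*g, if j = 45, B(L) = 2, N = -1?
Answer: 10810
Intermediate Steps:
g = 47 (g = 45 + 2 = 47)
(136 + 94)*g = (136 + 94)*47 = 230*47 = 10810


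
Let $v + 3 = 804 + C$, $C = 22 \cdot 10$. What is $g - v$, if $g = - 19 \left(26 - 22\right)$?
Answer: $-1097$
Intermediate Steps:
$C = 220$
$v = 1021$ ($v = -3 + \left(804 + 220\right) = -3 + 1024 = 1021$)
$g = -76$ ($g = \left(-19\right) 4 = -76$)
$g - v = -76 - 1021 = -1097$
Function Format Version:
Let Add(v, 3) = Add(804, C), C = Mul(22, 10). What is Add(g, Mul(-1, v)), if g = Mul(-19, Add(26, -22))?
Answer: -1097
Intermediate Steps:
C = 220
v = 1021 (v = Add(-3, Add(804, 220)) = Add(-3, 1024) = 1021)
g = -76 (g = Mul(-19, 4) = -76)
Add(g, Mul(-1, v)) = Add(-76, Mul(-1, 1021)) = Add(-76, -1021) = -1097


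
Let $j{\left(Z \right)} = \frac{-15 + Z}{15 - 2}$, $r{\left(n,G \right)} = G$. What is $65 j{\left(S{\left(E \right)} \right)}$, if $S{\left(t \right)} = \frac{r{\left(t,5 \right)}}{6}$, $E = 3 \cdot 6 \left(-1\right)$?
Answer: $- \frac{425}{6} \approx -70.833$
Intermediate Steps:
$E = -18$ ($E = 18 \left(-1\right) = -18$)
$S{\left(t \right)} = \frac{5}{6}$
$j{\left(Z \right)} = - \frac{15}{13} + \frac{Z}{13}$ ($j{\left(Z \right)} = \frac{-15 + Z}{13} = \left(-15 + Z\right) \frac{1}{13} = - \frac{15}{13} + \frac{Z}{13}$)
$65 j{\left(S{\left(E \right)} \right)} = 65 \left(- \frac{15}{13} + \frac{1}{13} \cdot \frac{5}{6}\right) = 65 \left(- \frac{15}{13} + \frac{5}{78}\right) = 65 \left(- \frac{85}{78}\right) = - \frac{425}{6}$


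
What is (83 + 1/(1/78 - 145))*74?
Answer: 69454106/11309 ≈ 6141.5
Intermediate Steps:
(83 + 1/(1/78 - 145))*74 = (83 + 1/(-11309/78))*74 = (83 - 78/11309)*74 = (938569/11309)*74 = 69454106/11309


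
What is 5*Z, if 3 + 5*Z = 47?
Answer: 44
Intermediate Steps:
Z = 44/5 (Z = -⅗ + (⅕)*47 = -⅗ + 47/5 = 44/5 ≈ 8.8000)
5*Z = 5*(44/5) = 44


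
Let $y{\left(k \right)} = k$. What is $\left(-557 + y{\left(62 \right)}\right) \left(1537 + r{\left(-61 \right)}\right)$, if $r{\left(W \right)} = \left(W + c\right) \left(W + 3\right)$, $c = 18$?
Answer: $-1995345$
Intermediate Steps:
$r{\left(W \right)} = \left(3 + W\right) \left(18 + W\right)$ ($r{\left(W \right)} = \left(W + 18\right) \left(W + 3\right) = \left(18 + W\right) \left(3 + W\right) = \left(3 + W\right) \left(18 + W\right)$)
$\left(-557 + y{\left(62 \right)}\right) \left(1537 + r{\left(-61 \right)}\right) = \left(-557 + 62\right) \left(1537 + \left(54 + \left(-61\right)^{2} + 21 \left(-61\right)\right)\right) = - 495 \left(1537 + \left(54 + 3721 - 1281\right)\right) = - 495 \left(1537 + 2494\right) = \left(-495\right) 4031 = -1995345$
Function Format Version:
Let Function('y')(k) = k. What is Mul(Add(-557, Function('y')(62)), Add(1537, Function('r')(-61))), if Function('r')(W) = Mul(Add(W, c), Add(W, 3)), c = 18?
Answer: -1995345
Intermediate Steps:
Function('r')(W) = Mul(Add(3, W), Add(18, W)) (Function('r')(W) = Mul(Add(W, 18), Add(W, 3)) = Mul(Add(18, W), Add(3, W)) = Mul(Add(3, W), Add(18, W)))
Mul(Add(-557, Function('y')(62)), Add(1537, Function('r')(-61))) = Mul(Add(-557, 62), Add(1537, Add(54, Pow(-61, 2), Mul(21, -61)))) = Mul(-495, Add(1537, Add(54, 3721, -1281))) = Mul(-495, Add(1537, 2494)) = Mul(-495, 4031) = -1995345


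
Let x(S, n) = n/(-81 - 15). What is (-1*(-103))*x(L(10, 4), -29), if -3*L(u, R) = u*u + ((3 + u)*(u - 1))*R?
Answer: 2987/96 ≈ 31.115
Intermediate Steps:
L(u, R) = -u**2/3 - R*(-1 + u)*(3 + u)/3 (L(u, R) = -(u*u + ((3 + u)*(u - 1))*R)/3 = -(u**2 + ((3 + u)*(-1 + u))*R)/3 = -(u**2 + ((-1 + u)*(3 + u))*R)/3 = -(u**2 + R*(-1 + u)*(3 + u))/3 = -u**2/3 - R*(-1 + u)*(3 + u)/3)
x(S, n) = -n/96 (x(S, n) = n/(-96) = -n/96)
(-1*(-103))*x(L(10, 4), -29) = (-1*(-103))*(-1/96*(-29)) = 103*(29/96) = 2987/96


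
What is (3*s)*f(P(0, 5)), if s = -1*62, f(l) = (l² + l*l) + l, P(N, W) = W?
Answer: -10230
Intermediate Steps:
f(l) = l + 2*l² (f(l) = (l² + l²) + l = 2*l² + l = l + 2*l²)
s = -62
(3*s)*f(P(0, 5)) = (3*(-62))*(5*(1 + 2*5)) = -930*(1 + 10) = -930*11 = -186*55 = -10230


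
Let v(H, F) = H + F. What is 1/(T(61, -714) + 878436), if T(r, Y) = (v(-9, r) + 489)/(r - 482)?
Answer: 421/369821015 ≈ 1.1384e-6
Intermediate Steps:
v(H, F) = F + H
T(r, Y) = (480 + r)/(-482 + r) (T(r, Y) = ((r - 9) + 489)/(r - 482) = ((-9 + r) + 489)/(-482 + r) = (480 + r)/(-482 + r))
1/(T(61, -714) + 878436) = 1/((480 + 61)/(-482 + 61) + 878436) = 1/(541/(-421) + 878436) = 1/(-1/421*541 + 878436) = 1/(-541/421 + 878436) = 1/(369821015/421) = 421/369821015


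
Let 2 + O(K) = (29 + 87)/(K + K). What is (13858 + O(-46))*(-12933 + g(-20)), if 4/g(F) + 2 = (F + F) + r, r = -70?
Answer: -115394390375/644 ≈ -1.7918e+8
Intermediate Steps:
g(F) = 4/(-72 + 2*F) (g(F) = 4/(-2 + ((F + F) - 70)) = 4/(-2 + (2*F - 70)) = 4/(-2 + (-70 + 2*F)) = 4/(-72 + 2*F))
O(K) = -2 + 58/K (O(K) = -2 + (29 + 87)/(K + K) = -2 + 116/((2*K)) = -2 + 116*(1/(2*K)) = -2 + 58/K)
(13858 + O(-46))*(-12933 + g(-20)) = (13858 + (-2 + 58/(-46)))*(-12933 + 2/(-36 - 20)) = (13858 + (-2 + 58*(-1/46)))*(-12933 + 2/(-56)) = (13858 + (-2 - 29/23))*(-12933 + 2*(-1/56)) = (13858 - 75/23)*(-12933 - 1/28) = (318659/23)*(-362125/28) = -115394390375/644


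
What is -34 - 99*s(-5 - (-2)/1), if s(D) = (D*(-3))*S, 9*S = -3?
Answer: 263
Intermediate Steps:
S = -1/3 (S = (1/9)*(-3) = -1/3 ≈ -0.33333)
s(D) = D (s(D) = (D*(-3))*(-1/3) = -3*D*(-1/3) = D)
-34 - 99*s(-5 - (-2)/1) = -34 - 99*(-5 - (-2)/1) = -34 - 99*(-5 - (-2)) = -34 - 99*(-5 - 1*(-2)) = -34 - 99*(-5 + 2) = -34 - 99*(-3) = -34 + 297 = 263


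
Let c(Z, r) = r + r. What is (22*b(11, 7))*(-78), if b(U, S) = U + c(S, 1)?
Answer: -22308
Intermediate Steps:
c(Z, r) = 2*r
b(U, S) = 2 + U (b(U, S) = U + 2*1 = U + 2 = 2 + U)
(22*b(11, 7))*(-78) = (22*(2 + 11))*(-78) = (22*13)*(-78) = 286*(-78) = -22308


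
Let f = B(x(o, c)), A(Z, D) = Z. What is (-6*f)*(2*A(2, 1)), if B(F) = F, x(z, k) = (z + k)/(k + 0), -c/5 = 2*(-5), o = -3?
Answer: -564/25 ≈ -22.560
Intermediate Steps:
c = 50 (c = -10*(-5) = -5*(-10) = 50)
x(z, k) = (k + z)/k
f = 47/50 (f = (50 - 3)/50 = (1/50)*47 = 47/50 ≈ 0.94000)
(-6*f)*(2*A(2, 1)) = (-6*47/50)*(2*2) = -141/25*4 = -564/25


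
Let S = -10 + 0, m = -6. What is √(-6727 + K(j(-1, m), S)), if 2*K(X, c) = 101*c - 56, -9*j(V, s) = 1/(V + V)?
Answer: 22*I*√15 ≈ 85.206*I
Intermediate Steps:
j(V, s) = -1/(18*V) (j(V, s) = -1/(9*(V + V)) = -1/(2*V)/9 = -1/(18*V))
S = -10
K(X, c) = -28 + 101*c/2 (K(X, c) = (101*c - 56)/2 = (-56 + 101*c)/2 = -28 + 101*c/2)
√(-6727 + K(j(-1, m), S)) = √(-6727 + (-28 + (101/2)*(-10))) = √(-6727 + (-28 - 505)) = √(-6727 - 533) = √(-7260) = 22*I*√15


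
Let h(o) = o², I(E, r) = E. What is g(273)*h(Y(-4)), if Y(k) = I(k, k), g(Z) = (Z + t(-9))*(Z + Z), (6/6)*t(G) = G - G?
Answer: 2384928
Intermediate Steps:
t(G) = 0 (t(G) = G - G = 0)
g(Z) = 2*Z² (g(Z) = (Z + 0)*(Z + Z) = Z*(2*Z) = 2*Z²)
Y(k) = k
g(273)*h(Y(-4)) = (2*273²)*(-4)² = (2*74529)*16 = 149058*16 = 2384928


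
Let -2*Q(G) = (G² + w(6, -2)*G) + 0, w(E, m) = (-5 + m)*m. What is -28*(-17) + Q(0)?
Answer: 476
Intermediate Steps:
w(E, m) = m*(-5 + m)
Q(G) = -7*G - G²/2 (Q(G) = -((G² + (-2*(-5 - 2))*G) + 0)/2 = -((G² + (-2*(-7))*G) + 0)/2 = -((G² + 14*G) + 0)/2 = -(G² + 14*G)/2 = -7*G - G²/2)
-28*(-17) + Q(0) = -28*(-17) - ½*0*(14 + 0) = 476 - ½*0*14 = 476 + 0 = 476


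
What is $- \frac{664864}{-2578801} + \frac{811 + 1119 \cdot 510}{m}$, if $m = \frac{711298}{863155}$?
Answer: $\frac{3866587821475663}{5575367762} \approx 6.9351 \cdot 10^{5}$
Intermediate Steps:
$m = \frac{15134}{18365}$ ($m = 711298 \cdot \frac{1}{863155} = \frac{15134}{18365} \approx 0.82407$)
$- \frac{664864}{-2578801} + \frac{811 + 1119 \cdot 510}{m} = - \frac{664864}{-2578801} + \frac{811 + 1119 \cdot 510}{\frac{15134}{18365}} = \left(-664864\right) \left(- \frac{1}{2578801}\right) + \left(811 + 570690\right) \frac{18365}{15134} = \frac{664864}{2578801} + 571501 \cdot \frac{18365}{15134} = \frac{664864}{2578801} + \frac{1499373695}{2162} = \frac{3866587821475663}{5575367762}$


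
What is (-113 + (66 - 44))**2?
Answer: 8281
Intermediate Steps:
(-113 + (66 - 44))**2 = (-113 + 22)**2 = (-91)**2 = 8281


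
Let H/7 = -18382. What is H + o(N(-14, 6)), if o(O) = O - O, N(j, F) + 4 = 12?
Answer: -128674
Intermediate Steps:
H = -128674 (H = 7*(-18382) = -128674)
N(j, F) = 8 (N(j, F) = -4 + 12 = 8)
o(O) = 0
H + o(N(-14, 6)) = -128674 + 0 = -128674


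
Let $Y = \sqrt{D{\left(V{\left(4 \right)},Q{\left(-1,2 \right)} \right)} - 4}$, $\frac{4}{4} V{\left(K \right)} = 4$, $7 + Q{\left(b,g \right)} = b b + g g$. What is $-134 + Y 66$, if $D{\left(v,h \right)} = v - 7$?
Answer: $-134 + 66 i \sqrt{7} \approx -134.0 + 174.62 i$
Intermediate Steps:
$Q{\left(b,g \right)} = -7 + b^{2} + g^{2}$ ($Q{\left(b,g \right)} = -7 + \left(b b + g g\right) = -7 + \left(b^{2} + g^{2}\right) = -7 + b^{2} + g^{2}$)
$V{\left(K \right)} = 4$
$D{\left(v,h \right)} = -7 + v$
$Y = i \sqrt{7}$ ($Y = \sqrt{\left(-7 + 4\right) - 4} = \sqrt{-3 - 4} = \sqrt{-7} = i \sqrt{7} \approx 2.6458 i$)
$-134 + Y 66 = -134 + i \sqrt{7} \cdot 66 = -134 + 66 i \sqrt{7}$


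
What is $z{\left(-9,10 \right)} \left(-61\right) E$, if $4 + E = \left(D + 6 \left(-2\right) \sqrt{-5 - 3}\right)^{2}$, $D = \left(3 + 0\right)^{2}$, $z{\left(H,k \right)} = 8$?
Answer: $524600 + 210816 i \sqrt{2} \approx 5.246 \cdot 10^{5} + 2.9814 \cdot 10^{5} i$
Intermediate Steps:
$D = 9$ ($D = 3^{2} = 9$)
$E = -4 + \left(9 - 24 i \sqrt{2}\right)^{2}$ ($E = -4 + \left(9 + 6 \left(-2\right) \sqrt{-5 - 3}\right)^{2} = -4 + \left(9 - 12 \sqrt{-8}\right)^{2} = -4 + \left(9 - 12 \cdot 2 i \sqrt{2}\right)^{2} = -4 + \left(9 - 24 i \sqrt{2}\right)^{2} \approx -1075.0 - 610.94 i$)
$z{\left(-9,10 \right)} \left(-61\right) E = 8 \left(-61\right) \left(-1075 - 432 i \sqrt{2}\right) = - 488 \left(-1075 - 432 i \sqrt{2}\right) = 524600 + 210816 i \sqrt{2}$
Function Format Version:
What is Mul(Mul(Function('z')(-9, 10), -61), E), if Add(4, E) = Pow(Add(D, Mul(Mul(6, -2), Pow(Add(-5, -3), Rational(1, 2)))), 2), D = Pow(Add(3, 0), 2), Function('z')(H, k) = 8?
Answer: Add(524600, Mul(210816, I, Pow(2, Rational(1, 2)))) ≈ Add(5.2460e+5, Mul(2.9814e+5, I))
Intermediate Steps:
D = 9 (D = Pow(3, 2) = 9)
E = Add(-4, Pow(Add(9, Mul(-24, I, Pow(2, Rational(1, 2)))), 2)) (E = Add(-4, Pow(Add(9, Mul(Mul(6, -2), Pow(Add(-5, -3), Rational(1, 2)))), 2)) = Add(-4, Pow(Add(9, Mul(-12, Pow(-8, Rational(1, 2)))), 2)) = Add(-4, Pow(Add(9, Mul(-12, Mul(2, I, Pow(2, Rational(1, 2))))), 2)) = Add(-4, Pow(Add(9, Mul(-24, I, Pow(2, Rational(1, 2)))), 2)) ≈ Add(-1075.0, Mul(-610.94, I)))
Mul(Mul(Function('z')(-9, 10), -61), E) = Mul(Mul(8, -61), Add(-1075, Mul(-432, I, Pow(2, Rational(1, 2))))) = Mul(-488, Add(-1075, Mul(-432, I, Pow(2, Rational(1, 2))))) = Add(524600, Mul(210816, I, Pow(2, Rational(1, 2))))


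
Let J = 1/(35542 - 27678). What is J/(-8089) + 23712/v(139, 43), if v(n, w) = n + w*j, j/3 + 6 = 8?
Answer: 1508365277555/25253922712 ≈ 59.728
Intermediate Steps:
j = 6 (j = -18 + 3*8 = -18 + 24 = 6)
J = 1/7864 ≈ 0.00012716
v(n, w) = n + 6*w (v(n, w) = n + w*6 = n + 6*w)
J/(-8089) + 23712/v(139, 43) = (1/7864)/(-8089) + 23712/(139 + 6*43) = (1/7864)*(-1/8089) + 23712/(139 + 258) = -1/63611896 + 23712/397 = 1508365277555/25253922712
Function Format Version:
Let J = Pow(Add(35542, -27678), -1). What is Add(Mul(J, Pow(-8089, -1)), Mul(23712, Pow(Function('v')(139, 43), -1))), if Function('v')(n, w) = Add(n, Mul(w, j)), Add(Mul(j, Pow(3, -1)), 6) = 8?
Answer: Rational(1508365277555, 25253922712) ≈ 59.728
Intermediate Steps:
j = 6 (j = Add(-18, Mul(3, 8)) = Add(-18, 24) = 6)
J = Rational(1, 7864) (J = Pow(7864, -1) = Rational(1, 7864) ≈ 0.00012716)
Function('v')(n, w) = Add(n, Mul(6, w)) (Function('v')(n, w) = Add(n, Mul(w, 6)) = Add(n, Mul(6, w)))
Add(Mul(J, Pow(-8089, -1)), Mul(23712, Pow(Function('v')(139, 43), -1))) = Add(Mul(Rational(1, 7864), Pow(-8089, -1)), Mul(23712, Pow(Add(139, Mul(6, 43)), -1))) = Add(Mul(Rational(1, 7864), Rational(-1, 8089)), Mul(23712, Pow(Add(139, 258), -1))) = Add(Rational(-1, 63611896), Mul(23712, Pow(397, -1))) = Add(Rational(-1, 63611896), Mul(23712, Rational(1, 397))) = Add(Rational(-1, 63611896), Rational(23712, 397)) = Rational(1508365277555, 25253922712)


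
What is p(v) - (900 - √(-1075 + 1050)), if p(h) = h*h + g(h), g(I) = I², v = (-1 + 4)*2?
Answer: -828 + 5*I ≈ -828.0 + 5.0*I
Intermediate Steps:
v = 6 (v = 3*2 = 6)
p(h) = 2*h² (p(h) = h*h + h² = h² + h² = 2*h²)
p(v) - (900 - √(-1075 + 1050)) = 2*6² - (900 - √(-1075 + 1050)) = 2*36 - (900 - √(-25)) = 72 - (900 - 5*I) = 72 + (-900 + 5*I) = -828 + 5*I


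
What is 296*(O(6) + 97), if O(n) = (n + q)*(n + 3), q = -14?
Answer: 7400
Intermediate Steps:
O(n) = (-14 + n)*(3 + n) (O(n) = (n - 14)*(n + 3) = (-14 + n)*(3 + n))
296*(O(6) + 97) = 296*((-42 + 6² - 11*6) + 97) = 296*((-42 + 36 - 66) + 97) = 296*(-72 + 97) = 296*25 = 7400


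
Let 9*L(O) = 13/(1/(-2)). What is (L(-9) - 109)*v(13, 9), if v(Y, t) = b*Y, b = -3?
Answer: 13091/3 ≈ 4363.7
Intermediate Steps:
v(Y, t) = -3*Y
L(O) = -26/9 (L(O) = (13/(1/(-2)))/9 = (13/(-½))/9 = (13*(-2))/9 = (⅑)*(-26) = -26/9)
(L(-9) - 109)*v(13, 9) = (-26/9 - 109)*(-3*13) = -1007/9*(-39) = 13091/3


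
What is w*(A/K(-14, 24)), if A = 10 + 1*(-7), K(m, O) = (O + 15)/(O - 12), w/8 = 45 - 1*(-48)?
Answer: 8928/13 ≈ 686.77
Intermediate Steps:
w = 744 (w = 8*(45 - 1*(-48)) = 8*(45 + 48) = 8*93 = 744)
K(m, O) = (15 + O)/(-12 + O)
A = 3 (A = 10 - 7 = 3)
w*(A/K(-14, 24)) = 744*(3/(((15 + 24)/(-12 + 24)))) = 744*(3/((39/12))) = 744*(3/(((1/12)*39))) = 744*(3/(13/4)) = 744*(3*(4/13)) = 744*(12/13) = 8928/13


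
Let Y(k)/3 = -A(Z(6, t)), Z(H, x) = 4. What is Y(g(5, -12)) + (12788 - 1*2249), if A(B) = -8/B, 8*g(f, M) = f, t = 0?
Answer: 10545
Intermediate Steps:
g(f, M) = f/8
Y(k) = 6 (Y(k) = 3*(-(-8)/4) = 3*(-1*(-2)) = 3*2 = 6)
Y(g(5, -12)) + (12788 - 1*2249) = 6 + (12788 - 1*2249) = 6 + (12788 - 2249) = 6 + 10539 = 10545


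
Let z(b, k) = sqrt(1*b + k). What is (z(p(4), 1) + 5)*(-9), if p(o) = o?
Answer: -45 - 9*sqrt(5) ≈ -65.125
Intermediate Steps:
z(b, k) = sqrt(b + k)
(z(p(4), 1) + 5)*(-9) = (sqrt(4 + 1) + 5)*(-9) = (sqrt(5) + 5)*(-9) = (5 + sqrt(5))*(-9) = -45 - 9*sqrt(5)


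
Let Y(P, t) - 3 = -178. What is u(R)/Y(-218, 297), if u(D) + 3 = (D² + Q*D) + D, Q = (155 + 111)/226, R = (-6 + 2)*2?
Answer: -197/791 ≈ -0.24905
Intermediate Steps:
Y(P, t) = -175 (Y(P, t) = 3 - 178 = -175)
R = -8 (R = -4*2 = -8)
Q = 133/113 (Q = 266*(1/226) = 133/113 ≈ 1.1770)
u(D) = -3 + D² + 246*D/113 (u(D) = -3 + ((D² + 133*D/113) + D) = -3 + (D² + 246*D/113) = -3 + D² + 246*D/113)
u(R)/Y(-218, 297) = (-3 + (-8)² + (246/113)*(-8))/(-175) = (-3 + 64 - 1968/113)*(-1/175) = (4925/113)*(-1/175) = -197/791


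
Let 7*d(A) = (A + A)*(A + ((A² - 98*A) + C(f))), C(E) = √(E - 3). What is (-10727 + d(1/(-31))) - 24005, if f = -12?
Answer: -7242913100/208537 - 2*I*√15/217 ≈ -34732.0 - 0.035696*I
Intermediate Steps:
C(E) = √(-3 + E)
d(A) = 2*A*(A² - 97*A + I*√15)/7 (d(A) = ((A + A)*(A + ((A² - 98*A) + √(-3 - 12))))/7 = ((2*A)*(A + ((A² - 98*A) + √(-15))))/7 = ((2*A)*(A + ((A² - 98*A) + I*√15)))/7 = ((2*A)*(A + (A² - 98*A + I*√15)))/7 = ((2*A)*(A² - 97*A + I*√15))/7 = (2*A*(A² - 97*A + I*√15))/7 = 2*A*(A² - 97*A + I*√15)/7)
(-10727 + d(1/(-31))) - 24005 = (-10727 + (2/7)*((1/(-31))² - 97/(-31) + I*√15)/(-31)) - 24005 = (-10727 + (2/7)*(-1/31)*((-1/31)² - 97*(-1/31) + I*√15)) - 24005 = (-10727 + (2/7)*(-1/31)*(1/961 + 97/31 + I*√15)) - 24005 = (-10727 + (2/7)*(-1/31)*(3008/961 + I*√15)) - 24005 = (-10727 + (-6016/208537 - 2*I*√15/217)) - 24005 = (-2236982415/208537 - 2*I*√15/217) - 24005 = -7242913100/208537 - 2*I*√15/217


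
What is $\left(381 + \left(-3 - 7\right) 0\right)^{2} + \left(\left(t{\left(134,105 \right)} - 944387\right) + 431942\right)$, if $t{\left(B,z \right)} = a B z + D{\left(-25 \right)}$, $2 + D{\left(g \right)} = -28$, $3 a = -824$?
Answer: $-4231874$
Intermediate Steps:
$a = - \frac{824}{3}$ ($a = \frac{1}{3} \left(-824\right) = - \frac{824}{3} \approx -274.67$)
$D{\left(g \right)} = -30$ ($D{\left(g \right)} = -2 - 28 = -30$)
$t{\left(B,z \right)} = -30 - \frac{824 B z}{3}$ ($t{\left(B,z \right)} = - \frac{824 B}{3} z - 30 = - \frac{824 B z}{3} - 30 = -30 - \frac{824 B z}{3}$)
$\left(381 + \left(-3 - 7\right) 0\right)^{2} + \left(\left(t{\left(134,105 \right)} - 944387\right) + 431942\right) = \left(381 + \left(-3 - 7\right) 0\right)^{2} + \left(\left(\left(-30 - \frac{110416}{3} \cdot 105\right) - 944387\right) + 431942\right) = \left(381 - 0\right)^{2} + \left(\left(\left(-30 - 3864560\right) - 944387\right) + 431942\right) = \left(381 + 0\right)^{2} + \left(\left(-3864590 - 944387\right) + 431942\right) = 381^{2} + \left(-4808977 + 431942\right) = 145161 - 4377035 = -4231874$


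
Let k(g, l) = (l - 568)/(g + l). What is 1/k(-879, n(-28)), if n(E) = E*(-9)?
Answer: 627/316 ≈ 1.9842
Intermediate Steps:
n(E) = -9*E
k(g, l) = (-568 + l)/(g + l)
1/k(-879, n(-28)) = 1/((-568 - 9*(-28))/(-879 - 9*(-28))) = 1/((-568 + 252)/(-879 + 252)) = 1/(-316/(-627)) = 1/(-1/627*(-316)) = 1/(316/627) = 627/316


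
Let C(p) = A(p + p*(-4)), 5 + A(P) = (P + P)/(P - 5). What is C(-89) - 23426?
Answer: -3069194/131 ≈ -23429.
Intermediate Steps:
A(P) = -5 + 2*P/(-5 + P) (A(P) = -5 + (P + P)/(P - 5) = -5 + (2*P)/(-5 + P) = -5 + 2*P/(-5 + P))
C(p) = (25 + 9*p)/(-5 - 3*p) (C(p) = (25 - 3*(p + p*(-4)))/(-5 + (p + p*(-4))) = (25 - 3*(p - 4*p))/(-5 + (p - 4*p)) = (25 - (-9)*p)/(-5 - 3*p) = (25 + 9*p)/(-5 - 3*p))
C(-89) - 23426 = (-25 - 9*(-89))/(5 + 3*(-89)) - 23426 = (-25 + 801)/(5 - 267) - 23426 = 776/(-262) - 23426 = -1/262*776 - 23426 = -388/131 - 23426 = -3069194/131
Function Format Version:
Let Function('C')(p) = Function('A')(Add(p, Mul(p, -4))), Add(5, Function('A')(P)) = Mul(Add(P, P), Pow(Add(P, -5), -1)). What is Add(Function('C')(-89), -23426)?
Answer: Rational(-3069194, 131) ≈ -23429.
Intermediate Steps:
Function('A')(P) = Add(-5, Mul(2, P, Pow(Add(-5, P), -1))) (Function('A')(P) = Add(-5, Mul(Add(P, P), Pow(Add(P, -5), -1))) = Add(-5, Mul(Mul(2, P), Pow(Add(-5, P), -1))) = Add(-5, Mul(2, P, Pow(Add(-5, P), -1))))
Function('C')(p) = Mul(Pow(Add(-5, Mul(-3, p)), -1), Add(25, Mul(9, p))) (Function('C')(p) = Mul(Pow(Add(-5, Add(p, Mul(p, -4))), -1), Add(25, Mul(-3, Add(p, Mul(p, -4))))) = Mul(Pow(Add(-5, Add(p, Mul(-4, p))), -1), Add(25, Mul(-3, Add(p, Mul(-4, p))))) = Mul(Pow(Add(-5, Mul(-3, p)), -1), Add(25, Mul(-3, Mul(-3, p)))) = Mul(Pow(Add(-5, Mul(-3, p)), -1), Add(25, Mul(9, p))))
Add(Function('C')(-89), -23426) = Add(Mul(Pow(Add(5, Mul(3, -89)), -1), Add(-25, Mul(-9, -89))), -23426) = Add(Mul(Pow(Add(5, -267), -1), Add(-25, 801)), -23426) = Add(Mul(Pow(-262, -1), 776), -23426) = Add(Mul(Rational(-1, 262), 776), -23426) = Add(Rational(-388, 131), -23426) = Rational(-3069194, 131)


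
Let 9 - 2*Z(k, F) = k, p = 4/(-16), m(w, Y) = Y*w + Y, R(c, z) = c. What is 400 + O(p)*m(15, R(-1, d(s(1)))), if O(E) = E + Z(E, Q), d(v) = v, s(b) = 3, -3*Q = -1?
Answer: 330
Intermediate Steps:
Q = ⅓ (Q = -⅓*(-1) = ⅓ ≈ 0.33333)
m(w, Y) = Y + Y*w
p = -¼ (p = 4*(-1/16) = -¼ ≈ -0.25000)
Z(k, F) = 9/2 - k/2
O(E) = 9/2 + E/2 (O(E) = E + (9/2 - E/2) = 9/2 + E/2)
400 + O(p)*m(15, R(-1, d(s(1)))) = 400 + (9/2 + (½)*(-¼))*(-(1 + 15)) = 400 + (9/2 - ⅛)*(-1*16) = 400 + (35/8)*(-16) = 400 - 70 = 330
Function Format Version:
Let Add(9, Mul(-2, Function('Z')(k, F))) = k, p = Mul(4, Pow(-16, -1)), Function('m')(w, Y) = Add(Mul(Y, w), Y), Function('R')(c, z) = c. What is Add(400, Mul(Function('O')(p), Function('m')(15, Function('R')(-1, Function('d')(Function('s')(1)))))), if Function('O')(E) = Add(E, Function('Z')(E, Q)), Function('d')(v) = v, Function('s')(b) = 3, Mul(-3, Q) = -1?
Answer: 330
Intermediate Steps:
Q = Rational(1, 3) (Q = Mul(Rational(-1, 3), -1) = Rational(1, 3) ≈ 0.33333)
Function('m')(w, Y) = Add(Y, Mul(Y, w))
p = Rational(-1, 4) (p = Mul(4, Rational(-1, 16)) = Rational(-1, 4) ≈ -0.25000)
Function('Z')(k, F) = Add(Rational(9, 2), Mul(Rational(-1, 2), k))
Function('O')(E) = Add(Rational(9, 2), Mul(Rational(1, 2), E)) (Function('O')(E) = Add(E, Add(Rational(9, 2), Mul(Rational(-1, 2), E))) = Add(Rational(9, 2), Mul(Rational(1, 2), E)))
Add(400, Mul(Function('O')(p), Function('m')(15, Function('R')(-1, Function('d')(Function('s')(1)))))) = Add(400, Mul(Add(Rational(9, 2), Mul(Rational(1, 2), Rational(-1, 4))), Mul(-1, Add(1, 15)))) = Add(400, Mul(Add(Rational(9, 2), Rational(-1, 8)), Mul(-1, 16))) = Add(400, Mul(Rational(35, 8), -16)) = Add(400, -70) = 330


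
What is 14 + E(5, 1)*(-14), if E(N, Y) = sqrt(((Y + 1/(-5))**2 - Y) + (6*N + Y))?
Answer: 14 - 14*sqrt(766)/5 ≈ -63.495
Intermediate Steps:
E(N, Y) = sqrt((-1/5 + Y)**2 + 6*N) (E(N, Y) = sqrt(((Y - 1/5)**2 - Y) + (Y + 6*N)) = sqrt(((-1/5 + Y)**2 - Y) + (Y + 6*N)) = sqrt((-1/5 + Y)**2 + 6*N))
14 + E(5, 1)*(-14) = 14 + (sqrt((-1 + 5*1)**2 + 150*5)/5)*(-14) = 14 + (sqrt((-1 + 5)**2 + 750)/5)*(-14) = 14 + (sqrt(4**2 + 750)/5)*(-14) = 14 + (sqrt(16 + 750)/5)*(-14) = 14 + (sqrt(766)/5)*(-14) = 14 - 14*sqrt(766)/5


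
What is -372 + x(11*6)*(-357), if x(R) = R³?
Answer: -102636444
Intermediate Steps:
-372 + x(11*6)*(-357) = -372 + (11*6)³*(-357) = -372 + 66³*(-357) = -372 + 287496*(-357) = -372 - 102636072 = -102636444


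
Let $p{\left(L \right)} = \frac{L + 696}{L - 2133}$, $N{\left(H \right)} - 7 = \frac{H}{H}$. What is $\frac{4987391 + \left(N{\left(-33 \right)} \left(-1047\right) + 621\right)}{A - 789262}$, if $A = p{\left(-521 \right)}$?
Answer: $- \frac{13215953944}{2094701523} \approx -6.3092$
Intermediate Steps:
$N{\left(H \right)} = 8$ ($N{\left(H \right)} = 7 + \frac{H}{H} = 7 + 1 = 8$)
$p{\left(L \right)} = \frac{696 + L}{-2133 + L}$
$A = - \frac{175}{2654}$ ($A = \frac{696 - 521}{-2133 - 521} = \frac{1}{-2654} \cdot 175 = \left(- \frac{1}{2654}\right) 175 = - \frac{175}{2654} \approx -0.065938$)
$\frac{4987391 + \left(N{\left(-33 \right)} \left(-1047\right) + 621\right)}{A - 789262} = \frac{4987391 + \left(8 \left(-1047\right) + 621\right)}{- \frac{175}{2654} - 789262} = \frac{4987391 + \left(-8376 + 621\right)}{- \frac{2094701523}{2654}} = \left(4987391 - 7755\right) \left(- \frac{2654}{2094701523}\right) = 4979636 \left(- \frac{2654}{2094701523}\right) = - \frac{13215953944}{2094701523}$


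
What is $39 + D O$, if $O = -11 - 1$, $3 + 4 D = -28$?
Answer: $132$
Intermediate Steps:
$D = - \frac{31}{4}$ ($D = - \frac{3}{4} + \frac{1}{4} \left(-28\right) = - \frac{3}{4} - 7 = - \frac{31}{4} \approx -7.75$)
$O = -12$ ($O = -11 - 1 = -12$)
$39 + D O = 39 - -93 = 39 + 93 = 132$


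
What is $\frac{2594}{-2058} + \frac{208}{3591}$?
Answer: $- \frac{211595}{175959} \approx -1.2025$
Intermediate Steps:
$\frac{2594}{-2058} + \frac{208}{3591} = 2594 \left(- \frac{1}{2058}\right) + 208 \cdot \frac{1}{3591} = - \frac{1297}{1029} + \frac{208}{3591} = - \frac{211595}{175959}$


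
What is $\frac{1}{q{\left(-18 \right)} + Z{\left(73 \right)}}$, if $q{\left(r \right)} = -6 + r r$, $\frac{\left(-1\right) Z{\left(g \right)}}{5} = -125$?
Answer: $\frac{1}{943} \approx 0.0010604$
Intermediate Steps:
$Z{\left(g \right)} = 625$ ($Z{\left(g \right)} = \left(-5\right) \left(-125\right) = 625$)
$q{\left(r \right)} = -6 + r^{2}$
$\frac{1}{q{\left(-18 \right)} + Z{\left(73 \right)}} = \frac{1}{\left(-6 + \left(-18\right)^{2}\right) + 625} = \frac{1}{\left(-6 + 324\right) + 625} = \frac{1}{318 + 625} = \frac{1}{943}$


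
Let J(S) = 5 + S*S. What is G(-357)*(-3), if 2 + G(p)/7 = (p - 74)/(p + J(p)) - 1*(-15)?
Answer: -34688430/127097 ≈ -272.93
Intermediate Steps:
J(S) = 5 + S**2
G(p) = 91 + 7*(-74 + p)/(5 + p + p**2) (G(p) = -14 + 7*((p - 74)/(p + (5 + p**2)) - 1*(-15)) = -14 + 7*((-74 + p)/(5 + p + p**2) + 15) = -14 + 7*(15 + (-74 + p)/(5 + p + p**2)) = -14 + (105 + 7*(-74 + p)/(5 + p + p**2)) = 91 + 7*(-74 + p)/(5 + p + p**2))
G(-357)*(-3) = (7*(-9 + 13*(-357)**2 + 14*(-357))/(5 - 357 + (-357)**2))*(-3) = (7*(-9 + 13*127449 - 4998)/(5 - 357 + 127449))*(-3) = (7*(-9 + 1656837 - 4998)/127097)*(-3) = (7*(1/127097)*1651830)*(-3) = (11562810/127097)*(-3) = -34688430/127097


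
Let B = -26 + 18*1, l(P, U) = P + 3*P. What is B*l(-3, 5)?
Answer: 96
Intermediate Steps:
l(P, U) = 4*P
B = -8 (B = -26 + 18 = -8)
B*l(-3, 5) = -32*(-3) = -8*(-12) = 96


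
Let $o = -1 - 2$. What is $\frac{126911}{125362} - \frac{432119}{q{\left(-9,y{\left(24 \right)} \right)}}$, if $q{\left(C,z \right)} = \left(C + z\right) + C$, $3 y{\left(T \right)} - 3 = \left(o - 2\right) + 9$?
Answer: $\frac{162519871051}{5892014} \approx 27583.0$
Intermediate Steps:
$o = -3$
$y{\left(T \right)} = \frac{7}{3}$ ($y{\left(T \right)} = 1 + \frac{\left(-3 - 2\right) + 9}{3} = 1 + \frac{-5 + 9}{3} = 1 + \frac{1}{3} \cdot 4 = 1 + \frac{4}{3} = \frac{7}{3}$)
$q{\left(C,z \right)} = z + 2 C$
$\frac{126911}{125362} - \frac{432119}{q{\left(-9,y{\left(24 \right)} \right)}} = \frac{126911}{125362} - \frac{432119}{\frac{7}{3} + 2 \left(-9\right)} = 126911 \cdot \frac{1}{125362} - \frac{432119}{\frac{7}{3} - 18} = \frac{126911}{125362} - \frac{432119}{- \frac{47}{3}} = \frac{126911}{125362} - - \frac{1296357}{47} = \frac{126911}{125362} + \frac{1296357}{47} = \frac{162519871051}{5892014}$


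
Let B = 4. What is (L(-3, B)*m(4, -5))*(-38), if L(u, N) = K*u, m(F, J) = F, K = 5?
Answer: 2280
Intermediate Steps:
L(u, N) = 5*u
(L(-3, B)*m(4, -5))*(-38) = ((5*(-3))*4)*(-38) = -15*4*(-38) = -60*(-38) = 2280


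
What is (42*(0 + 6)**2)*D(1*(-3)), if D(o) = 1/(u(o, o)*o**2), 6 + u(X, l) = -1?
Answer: -24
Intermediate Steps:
u(X, l) = -7 (u(X, l) = -6 - 1 = -7)
D(o) = -1/(7*o**2) (D(o) = 1/(-7*o**2) = -1/(7*o**2))
(42*(0 + 6)**2)*D(1*(-3)) = (42*(0 + 6)**2)*(-1/(7*(1*(-3))**2)) = (42*6**2)*(-1/7/(-3)**2) = (42*36)*(-1/7*1/9) = 1512*(-1/63) = -24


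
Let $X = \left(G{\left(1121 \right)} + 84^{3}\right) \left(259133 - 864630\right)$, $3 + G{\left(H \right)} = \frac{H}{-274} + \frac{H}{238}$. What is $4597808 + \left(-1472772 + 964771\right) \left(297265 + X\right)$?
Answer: $\frac{2972212423672122547053}{16303} \approx 1.8231 \cdot 10^{17}$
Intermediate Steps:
$G{\left(H \right)} = -3 + \frac{9 H}{16303}$ ($G{\left(H \right)} = -3 + \left(\frac{H}{-274} + \frac{H}{238}\right) = -3 + \left(H \left(- \frac{1}{274}\right) + H \frac{1}{238}\right) = -3 + \left(- \frac{H}{274} + \frac{H}{238}\right) = -3 + \frac{9 H}{16303}$)
$X = - \frac{5850805186462524}{16303}$ ($X = \left(\left(-3 + \frac{9}{16303} \cdot 1121\right) + 84^{3}\right) \left(259133 - 864630\right) = \left(\left(-3 + \frac{10089}{16303}\right) + 592704\right) \left(-605497\right) = \left(- \frac{38820}{16303} + 592704\right) \left(-605497\right) = \frac{9662814492}{16303} \left(-605497\right) = - \frac{5850805186462524}{16303} \approx -3.5888 \cdot 10^{11}$)
$4597808 + \left(-1472772 + 964771\right) \left(297265 + X\right) = 4597808 + \left(-1472772 + 964771\right) \left(297265 - \frac{5850805186462524}{16303}\right) = 4597808 - - \frac{2972212423597164483229}{16303} = 4597808 + \frac{2972212423597164483229}{16303} = \frac{2972212423672122547053}{16303}$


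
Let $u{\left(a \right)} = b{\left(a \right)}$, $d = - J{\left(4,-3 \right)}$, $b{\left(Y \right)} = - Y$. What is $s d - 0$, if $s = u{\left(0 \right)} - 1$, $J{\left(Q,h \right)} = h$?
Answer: $-3$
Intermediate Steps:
$d = 3$ ($d = \left(-1\right) \left(-3\right) = 3$)
$u{\left(a \right)} = - a$
$s = -1$ ($s = \left(-1\right) 0 - 1 = 0 - 1 = -1$)
$s d - 0 = \left(-1\right) 3 - 0 = -3 + 0 = -3$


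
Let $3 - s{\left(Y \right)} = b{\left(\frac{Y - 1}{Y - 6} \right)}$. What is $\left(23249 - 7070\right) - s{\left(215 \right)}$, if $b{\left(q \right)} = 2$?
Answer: $16178$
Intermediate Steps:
$s{\left(Y \right)} = 1$ ($s{\left(Y \right)} = 3 - 2 = 1$)
$\left(23249 - 7070\right) - s{\left(215 \right)} = \left(23249 - 7070\right) - 1 = 16179 - 1 = 16178$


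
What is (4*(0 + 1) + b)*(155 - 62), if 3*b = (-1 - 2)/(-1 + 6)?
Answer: 1767/5 ≈ 353.40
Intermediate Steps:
b = -⅕ (b = ((-1 - 2)/(-1 + 6))/3 = (-3/5)/3 = (-3*⅕)/3 = (⅓)*(-⅗) = -⅕ ≈ -0.20000)
(4*(0 + 1) + b)*(155 - 62) = (4*(0 + 1) - ⅕)*(155 - 62) = (4*1 - ⅕)*93 = (4 - ⅕)*93 = (19/5)*93 = 1767/5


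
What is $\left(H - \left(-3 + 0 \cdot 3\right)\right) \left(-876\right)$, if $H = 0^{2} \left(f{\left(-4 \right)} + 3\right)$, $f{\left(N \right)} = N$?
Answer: $-2628$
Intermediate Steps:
$H = 0$ ($H = 0^{2} \left(-4 + 3\right) = 0 \left(-1\right) = 0$)
$\left(H - \left(-3 + 0 \cdot 3\right)\right) \left(-876\right) = \left(0 - \left(-3 + 0 \cdot 3\right)\right) \left(-876\right) = \left(0 - \left(-3 + 0\right)\right) \left(-876\right) = \left(0 - -3\right) \left(-876\right) = \left(0 + 3\right) \left(-876\right) = 3 \left(-876\right) = -2628$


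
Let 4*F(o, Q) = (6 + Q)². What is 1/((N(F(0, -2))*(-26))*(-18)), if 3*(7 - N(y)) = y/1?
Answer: 1/2652 ≈ 0.00037707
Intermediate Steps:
F(o, Q) = (6 + Q)²/4
N(y) = 7 - y/3 (N(y) = 7 - y/(3*1) = 7 - y/3)
1/((N(F(0, -2))*(-26))*(-18)) = 1/(((7 - (6 - 2)²/12)*(-26))*(-18)) = 1/(((7 - 4²/12)*(-26))*(-18)) = 1/(((7 - 16/12)*(-26))*(-18)) = 1/(((7 - ⅓*4)*(-26))*(-18)) = 1/(((7 - 4/3)*(-26))*(-18)) = 1/(((17/3)*(-26))*(-18)) = 1/(-442/3*(-18)) = 1/2652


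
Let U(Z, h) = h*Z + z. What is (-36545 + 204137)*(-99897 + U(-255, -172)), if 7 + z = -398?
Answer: -9459227664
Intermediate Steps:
z = -405 (z = -7 - 398 = -405)
U(Z, h) = -405 + Z*h (U(Z, h) = h*Z - 405 = Z*h - 405 = -405 + Z*h)
(-36545 + 204137)*(-99897 + U(-255, -172)) = (-36545 + 204137)*(-99897 + (-405 - 255*(-172))) = 167592*(-99897 + (-405 + 43860)) = 167592*(-99897 + 43455) = 167592*(-56442) = -9459227664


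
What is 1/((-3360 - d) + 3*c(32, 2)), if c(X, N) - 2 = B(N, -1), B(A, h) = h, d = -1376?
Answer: -1/1981 ≈ -0.00050480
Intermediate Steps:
c(X, N) = 1 (c(X, N) = 2 - 1 = 1)
1/((-3360 - d) + 3*c(32, 2)) = 1/((-3360 - 1*(-1376)) + 3*1) = 1/((-3360 + 1376) + 3) = 1/(-1984 + 3) = 1/(-1981) = -1/1981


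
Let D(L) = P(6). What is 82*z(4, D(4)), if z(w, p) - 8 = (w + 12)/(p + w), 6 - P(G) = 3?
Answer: 5904/7 ≈ 843.43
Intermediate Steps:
P(G) = 3 (P(G) = 6 - 1*3 = 6 - 3 = 3)
D(L) = 3
z(w, p) = 8 + (12 + w)/(p + w) (z(w, p) = 8 + (w + 12)/(p + w) = 8 + (12 + w)/(p + w))
82*z(4, D(4)) = 82*((12 + 8*3 + 9*4)/(3 + 4)) = 82*((12 + 24 + 36)/7) = 82*((⅐)*72) = 82*(72/7) = 5904/7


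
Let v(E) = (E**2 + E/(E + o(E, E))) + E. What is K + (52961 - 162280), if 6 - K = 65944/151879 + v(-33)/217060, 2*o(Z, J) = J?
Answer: -1081116112739021/9890056722 ≈ -1.0931e+5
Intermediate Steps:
o(Z, J) = J/2
v(E) = 2/3 + E + E**2 (v(E) = (E**2 + E/(E + E/2)) + E = (E**2 + E/((3*E/2))) + E = (E**2 + (2/(3*E))*E) + E = (E**2 + 2/3) + E = (2/3 + E**2) + E = 2/3 + E + E**2)
K = 54998053297/9890056722 (K = 6 - (65944/151879 + (2/3 - 33 + (-33)**2)/217060) = 6 - (65944*(1/151879) + (2/3 - 33 + 1089)*(1/217060)) = 6 - (65944/151879 + (3170/3)*(1/217060)) = 6 - (65944/151879 + 317/65118) = 6 - 1*4342287035/9890056722 = 6 - 4342287035/9890056722 = 54998053297/9890056722 ≈ 5.5609)
K + (52961 - 162280) = 54998053297/9890056722 + (52961 - 162280) = 54998053297/9890056722 - 109319 = -1081116112739021/9890056722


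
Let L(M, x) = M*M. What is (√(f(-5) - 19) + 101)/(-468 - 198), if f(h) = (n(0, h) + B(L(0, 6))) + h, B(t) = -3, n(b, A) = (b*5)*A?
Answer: -101/666 - I*√3/222 ≈ -0.15165 - 0.007802*I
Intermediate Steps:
n(b, A) = 5*A*b (n(b, A) = (5*b)*A = 5*A*b)
L(M, x) = M²
f(h) = -3 + h (f(h) = (5*h*0 - 3) + h = (0 - 3) + h = -3 + h)
(√(f(-5) - 19) + 101)/(-468 - 198) = (√((-3 - 5) - 19) + 101)/(-468 - 198) = (√(-8 - 19) + 101)/(-666) = (√(-27) + 101)*(-1/666) = (3*I*√3 + 101)*(-1/666) = (101 + 3*I*√3)*(-1/666) = -101/666 - I*√3/222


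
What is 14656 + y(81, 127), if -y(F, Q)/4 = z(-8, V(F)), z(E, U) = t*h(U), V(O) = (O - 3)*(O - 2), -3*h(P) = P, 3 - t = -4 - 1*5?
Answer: 113248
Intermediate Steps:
t = 12 (t = 3 - (-4 - 1*5) = 3 - (-4 - 5) = 3 - 1*(-9) = 3 + 9 = 12)
h(P) = -P/3
V(O) = (-3 + O)*(-2 + O)
z(E, U) = -4*U (z(E, U) = 12*(-U/3) = -4*U)
y(F, Q) = 96 - 80*F + 16*F**2 (y(F, Q) = -(-16)*(6 + F**2 - 5*F) = -4*(-24 - 4*F**2 + 20*F) = 96 - 80*F + 16*F**2)
14656 + y(81, 127) = 14656 + (96 - 80*81 + 16*81**2) = 14656 + (96 - 6480 + 16*6561) = 14656 + (96 - 6480 + 104976) = 14656 + 98592 = 113248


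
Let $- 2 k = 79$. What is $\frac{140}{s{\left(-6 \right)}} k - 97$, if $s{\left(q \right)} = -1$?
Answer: $5433$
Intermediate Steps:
$k = - \frac{79}{2}$ ($k = \left(- \frac{1}{2}\right) 79 = - \frac{79}{2} \approx -39.5$)
$\frac{140}{s{\left(-6 \right)}} k - 97 = \frac{140}{-1} \left(- \frac{79}{2}\right) - 97 = 140 \left(-1\right) \left(- \frac{79}{2}\right) - 97 = \left(-140\right) \left(- \frac{79}{2}\right) - 97 = 5530 - 97 = 5433$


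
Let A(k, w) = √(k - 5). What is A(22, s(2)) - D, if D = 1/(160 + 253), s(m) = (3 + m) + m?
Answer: -1/413 + √17 ≈ 4.1207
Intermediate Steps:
s(m) = 3 + 2*m
A(k, w) = √(-5 + k)
D = 1/413 ≈ 0.0024213
A(22, s(2)) - D = √(-5 + 22) - 1*1/413 = √17 - 1/413 = -1/413 + √17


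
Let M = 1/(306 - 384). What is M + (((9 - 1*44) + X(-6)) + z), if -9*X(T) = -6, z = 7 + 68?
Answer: 1057/26 ≈ 40.654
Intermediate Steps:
M = -1/78 (M = 1/(-78) = -1/78 ≈ -0.012821)
z = 75
X(T) = ⅔ (X(T) = -⅑*(-6) = ⅔)
M + (((9 - 1*44) + X(-6)) + z) = -1/78 + (((9 - 1*44) + ⅔) + 75) = -1/78 + (((9 - 44) + ⅔) + 75) = -1/78 + ((-35 + ⅔) + 75) = -1/78 + (-103/3 + 75) = -1/78 + 122/3 = 1057/26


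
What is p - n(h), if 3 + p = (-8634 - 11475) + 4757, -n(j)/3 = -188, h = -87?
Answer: -15919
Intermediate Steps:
n(j) = 564 (n(j) = -3*(-188) = 564)
p = -15355 (p = -3 + ((-8634 - 11475) + 4757) = -3 + (-20109 + 4757) = -3 - 15352 = -15355)
p - n(h) = -15355 - 1*564 = -15355 - 564 = -15919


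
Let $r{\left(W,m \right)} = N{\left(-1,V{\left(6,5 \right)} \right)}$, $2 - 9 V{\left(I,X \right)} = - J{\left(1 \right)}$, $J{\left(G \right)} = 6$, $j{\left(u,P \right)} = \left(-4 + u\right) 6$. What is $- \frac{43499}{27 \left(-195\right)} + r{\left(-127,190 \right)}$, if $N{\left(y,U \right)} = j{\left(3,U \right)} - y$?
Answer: $\frac{17174}{5265} \approx 3.2619$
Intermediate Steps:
$j{\left(u,P \right)} = -24 + 6 u$
$V{\left(I,X \right)} = \frac{8}{9}$ ($V{\left(I,X \right)} = \frac{2}{9} - \frac{\left(-1\right) 6}{9} = \frac{2}{9} - - \frac{2}{3} = \frac{2}{9} + \frac{2}{3} = \frac{8}{9}$)
$N{\left(y,U \right)} = -6 - y$ ($N{\left(y,U \right)} = \left(-24 + 6 \cdot 3\right) - y = \left(-24 + 18\right) - y = -6 - y$)
$r{\left(W,m \right)} = -5$ ($r{\left(W,m \right)} = -6 - -1 = -6 + 1 = -5$)
$- \frac{43499}{27 \left(-195\right)} + r{\left(-127,190 \right)} = - \frac{43499}{27 \left(-195\right)} - 5 = - \frac{43499}{-5265} - 5 = \left(-43499\right) \left(- \frac{1}{5265}\right) - 5 = \frac{43499}{5265} - 5 = \frac{17174}{5265}$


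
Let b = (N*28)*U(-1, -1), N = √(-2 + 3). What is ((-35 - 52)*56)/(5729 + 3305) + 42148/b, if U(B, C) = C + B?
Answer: -47629733/63238 ≈ -753.18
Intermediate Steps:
N = 1 (N = √1 = 1)
U(B, C) = B + C
b = -56 (b = (1*28)*(-1 - 1) = 28*(-2) = -56)
((-35 - 52)*56)/(5729 + 3305) + 42148/b = ((-35 - 52)*56)/(5729 + 3305) + 42148/(-56) = -87*56/9034 + 42148*(-1/56) = -4872*1/9034 - 10537/14 = -2436/4517 - 10537/14 = -47629733/63238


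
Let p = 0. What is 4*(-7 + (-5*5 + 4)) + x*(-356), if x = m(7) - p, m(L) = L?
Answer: -2604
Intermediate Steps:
x = 7 (x = 7 - 1*0 = 7 + 0 = 7)
4*(-7 + (-5*5 + 4)) + x*(-356) = 4*(-7 + (-5*5 + 4)) + 7*(-356) = 4*(-7 + (-25 + 4)) - 2492 = 4*(-7 - 21) - 2492 = 4*(-28) - 2492 = -112 - 2492 = -2604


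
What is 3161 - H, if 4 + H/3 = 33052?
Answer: -95983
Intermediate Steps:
H = 99144 (H = -12 + 3*33052 = -12 + 99156 = 99144)
3161 - H = 3161 - 1*99144 = 3161 - 99144 = -95983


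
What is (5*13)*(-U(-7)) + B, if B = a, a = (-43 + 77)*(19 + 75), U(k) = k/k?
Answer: 3131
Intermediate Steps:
U(k) = 1
a = 3196 (a = 34*94 = 3196)
B = 3196
(5*13)*(-U(-7)) + B = (5*13)*(-1*1) + 3196 = 65*(-1) + 3196 = -65 + 3196 = 3131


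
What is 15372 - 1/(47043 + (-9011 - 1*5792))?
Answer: 495593279/32240 ≈ 15372.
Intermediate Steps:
15372 - 1/(47043 + (-9011 - 1*5792)) = 15372 - 1/(47043 + (-9011 - 5792)) = 15372 - 1/(47043 - 14803) = 15372 - 1/32240 = 495593279/32240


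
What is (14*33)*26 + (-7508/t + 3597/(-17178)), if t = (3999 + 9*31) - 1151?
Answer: 215030546343/17905202 ≈ 12009.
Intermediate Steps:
t = 3127 (t = (3999 + 279) - 1151 = 4278 - 1151 = 3127)
(14*33)*26 + (-7508/t + 3597/(-17178)) = (14*33)*26 + (-7508/3127 + 3597/(-17178)) = 462*26 + (-7508*1/3127 + 3597*(-1/17178)) = 12012 + (-7508/3127 - 1199/5726) = 12012 - 46740081/17905202 = 215030546343/17905202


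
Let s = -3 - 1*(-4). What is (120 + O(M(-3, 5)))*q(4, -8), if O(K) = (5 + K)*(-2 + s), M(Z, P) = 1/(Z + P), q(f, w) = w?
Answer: -916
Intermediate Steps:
s = 1 (s = -3 + 4 = 1)
M(Z, P) = 1/(P + Z)
O(K) = -5 - K (O(K) = (5 + K)*(-2 + 1) = (5 + K)*(-1) = -5 - K)
(120 + O(M(-3, 5)))*q(4, -8) = (120 + (-5 - 1/(5 - 3)))*(-8) = (120 + (-5 - 1/2))*(-8) = (120 + (-5 - 1*½))*(-8) = (120 + (-5 - ½))*(-8) = (120 - 11/2)*(-8) = (229/2)*(-8) = -916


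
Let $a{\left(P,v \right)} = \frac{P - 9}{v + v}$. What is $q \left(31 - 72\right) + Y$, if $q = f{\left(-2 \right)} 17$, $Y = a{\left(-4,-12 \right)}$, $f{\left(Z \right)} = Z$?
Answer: $\frac{33469}{24} \approx 1394.5$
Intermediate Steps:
$a{\left(P,v \right)} = \frac{-9 + P}{2 v}$
$Y = \frac{13}{24}$ ($Y = \frac{-9 - 4}{2 \left(-12\right)} = \frac{1}{2} \left(- \frac{1}{12}\right) \left(-13\right) = \frac{13}{24} \approx 0.54167$)
$q = -34$ ($q = \left(-2\right) 17 = -34$)
$q \left(31 - 72\right) + Y = - 34 \left(31 - 72\right) + \frac{13}{24} = \left(-34\right) \left(-41\right) + \frac{13}{24} = 1394 + \frac{13}{24} = \frac{33469}{24}$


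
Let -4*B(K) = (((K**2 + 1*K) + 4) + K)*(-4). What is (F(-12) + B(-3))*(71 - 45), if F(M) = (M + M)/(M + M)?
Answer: 208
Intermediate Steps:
F(M) = 1 (F(M) = (2*M)/((2*M)) = (2*M)*(1/(2*M)) = 1)
B(K) = 4 + K**2 + 2*K (B(K) = -(((K**2 + 1*K) + 4) + K)*(-4)/4 = -(((K**2 + K) + 4) + K)*(-4)/4 = -(((K + K**2) + 4) + K)*(-4)/4 = -((4 + K + K**2) + K)*(-4)/4 = -(4 + K**2 + 2*K)*(-4)/4 = -(-16 - 8*K - 4*K**2)/4 = 4 + K**2 + 2*K)
(F(-12) + B(-3))*(71 - 45) = (1 + (4 + (-3)**2 + 2*(-3)))*(71 - 45) = (1 + (4 + 9 - 6))*26 = (1 + 7)*26 = 8*26 = 208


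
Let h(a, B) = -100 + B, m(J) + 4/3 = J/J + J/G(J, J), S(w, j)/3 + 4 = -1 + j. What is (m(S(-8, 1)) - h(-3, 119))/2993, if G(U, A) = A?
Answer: -55/8979 ≈ -0.0061254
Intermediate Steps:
S(w, j) = -15 + 3*j (S(w, j) = -12 + 3*(-1 + j) = -12 + (-3 + 3*j) = -15 + 3*j)
m(J) = ⅔ (m(J) = -4/3 + (J/J + J/J) = -4/3 + (1 + 1) = -4/3 + 2 = ⅔)
(m(S(-8, 1)) - h(-3, 119))/2993 = (⅔ - (-100 + 119))/2993 = (⅔ - 1*19)*(1/2993) = (⅔ - 19)*(1/2993) = -55/3*1/2993 = -55/8979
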